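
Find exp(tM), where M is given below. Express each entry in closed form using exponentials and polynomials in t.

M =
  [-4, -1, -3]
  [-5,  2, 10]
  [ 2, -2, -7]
e^{tM} =
  [-t*exp(-3*t) + exp(-3*t), t^2*exp(-3*t) - t*exp(-3*t), 5*t^2*exp(-3*t)/2 - 3*t*exp(-3*t)]
  [-5*t*exp(-3*t), 5*t^2*exp(-3*t) + 5*t*exp(-3*t) + exp(-3*t), 25*t^2*exp(-3*t)/2 + 10*t*exp(-3*t)]
  [2*t*exp(-3*t), -2*t^2*exp(-3*t) - 2*t*exp(-3*t), -5*t^2*exp(-3*t) - 4*t*exp(-3*t) + exp(-3*t)]

Strategy: write M = P · J · P⁻¹ where J is a Jordan canonical form, so e^{tM} = P · e^{tJ} · P⁻¹, and e^{tJ} can be computed block-by-block.

M has Jordan form
J =
  [-3,  1,  0]
  [ 0, -3,  1]
  [ 0,  0, -3]
(up to reordering of blocks).

Per-block formulas:
  For a 3×3 Jordan block J_3(-3): exp(t · J_3(-3)) = e^(-3t)·(I + t·N + (t^2/2)·N^2), where N is the 3×3 nilpotent shift.

After assembling e^{tJ} and conjugating by P, we get:

e^{tM} =
  [-t*exp(-3*t) + exp(-3*t), t^2*exp(-3*t) - t*exp(-3*t), 5*t^2*exp(-3*t)/2 - 3*t*exp(-3*t)]
  [-5*t*exp(-3*t), 5*t^2*exp(-3*t) + 5*t*exp(-3*t) + exp(-3*t), 25*t^2*exp(-3*t)/2 + 10*t*exp(-3*t)]
  [2*t*exp(-3*t), -2*t^2*exp(-3*t) - 2*t*exp(-3*t), -5*t^2*exp(-3*t) - 4*t*exp(-3*t) + exp(-3*t)]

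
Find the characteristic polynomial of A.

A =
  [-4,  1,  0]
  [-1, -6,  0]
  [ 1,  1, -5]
x^3 + 15*x^2 + 75*x + 125

Expanding det(x·I − A) (e.g. by cofactor expansion or by noting that A is similar to its Jordan form J, which has the same characteristic polynomial as A) gives
  χ_A(x) = x^3 + 15*x^2 + 75*x + 125
which factors as (x + 5)^3. The eigenvalues (with algebraic multiplicities) are λ = -5 with multiplicity 3.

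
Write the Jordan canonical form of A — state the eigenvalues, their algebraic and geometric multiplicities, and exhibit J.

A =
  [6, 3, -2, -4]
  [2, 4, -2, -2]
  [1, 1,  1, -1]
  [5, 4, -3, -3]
J_2(2) ⊕ J_2(2)

The characteristic polynomial is
  det(x·I − A) = x^4 - 8*x^3 + 24*x^2 - 32*x + 16 = (x - 2)^4

Eigenvalues and multiplicities (the geometric multiplicity of λ is n − rank(A − λI), which equals the number of Jordan blocks for λ):
  λ = 2: algebraic multiplicity = 4, geometric multiplicity = 2

Determining the block sizes for each eigenvalue:
  λ = 2: with am = 4 and gm = 2, the partition is not yet determined (e.g. several partitions of 4 into 2 parts exist). Let N = A − (2)·I. Computing rank(N^1) = 2, rank(N^2) = 0; the number of blocks of size ≥ j is rank(N^{j−1}) − rank(N^j), giving [2, 2]. So we have 2 block(s) of size 2 → block sizes [2, 2]

Assembling the blocks gives a Jordan form
J =
  [2, 1, 0, 0]
  [0, 2, 0, 0]
  [0, 0, 2, 1]
  [0, 0, 0, 2]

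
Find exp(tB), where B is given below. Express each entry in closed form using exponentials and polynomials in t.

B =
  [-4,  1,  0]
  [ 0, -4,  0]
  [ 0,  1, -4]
e^{tB} =
  [exp(-4*t), t*exp(-4*t), 0]
  [0, exp(-4*t), 0]
  [0, t*exp(-4*t), exp(-4*t)]

Strategy: write B = P · J · P⁻¹ where J is a Jordan canonical form, so e^{tB} = P · e^{tJ} · P⁻¹, and e^{tJ} can be computed block-by-block.

B has Jordan form
J =
  [-4,  1,  0]
  [ 0, -4,  0]
  [ 0,  0, -4]
(up to reordering of blocks).

Per-block formulas:
  For a 1×1 block at λ = -4: exp(t · [-4]) = [e^(-4t)].
  For a 2×2 Jordan block J_2(-4): exp(t · J_2(-4)) = e^(-4t)·(I + t·N), where N is the 2×2 nilpotent shift.

After assembling e^{tJ} and conjugating by P, we get:

e^{tB} =
  [exp(-4*t), t*exp(-4*t), 0]
  [0, exp(-4*t), 0]
  [0, t*exp(-4*t), exp(-4*t)]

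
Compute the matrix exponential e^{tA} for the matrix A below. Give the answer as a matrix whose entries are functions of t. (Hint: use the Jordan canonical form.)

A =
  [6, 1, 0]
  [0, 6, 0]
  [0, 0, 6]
e^{tA} =
  [exp(6*t), t*exp(6*t), 0]
  [0, exp(6*t), 0]
  [0, 0, exp(6*t)]

Strategy: write A = P · J · P⁻¹ where J is a Jordan canonical form, so e^{tA} = P · e^{tJ} · P⁻¹, and e^{tJ} can be computed block-by-block.

A has Jordan form
J =
  [6, 1, 0]
  [0, 6, 0]
  [0, 0, 6]
(up to reordering of blocks).

Per-block formulas:
  For a 1×1 block at λ = 6: exp(t · [6]) = [e^(6t)].
  For a 2×2 Jordan block J_2(6): exp(t · J_2(6)) = e^(6t)·(I + t·N), where N is the 2×2 nilpotent shift.

After assembling e^{tJ} and conjugating by P, we get:

e^{tA} =
  [exp(6*t), t*exp(6*t), 0]
  [0, exp(6*t), 0]
  [0, 0, exp(6*t)]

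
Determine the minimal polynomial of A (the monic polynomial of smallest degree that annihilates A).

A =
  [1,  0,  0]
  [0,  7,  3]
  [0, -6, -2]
x^2 - 5*x + 4

The characteristic polynomial is χ_A(x) = (x - 4)*(x - 1)^2, so the eigenvalues are known. The minimal polynomial is
  m_A(x) = Π_λ (x − λ)^{k_λ}
where k_λ is the size of the *largest* Jordan block for λ (equivalently, the smallest k with (A − λI)^k v = 0 for every generalised eigenvector v of λ).

  λ = 1: largest Jordan block has size 1, contributing (x − 1)
  λ = 4: largest Jordan block has size 1, contributing (x − 4)

So m_A(x) = (x - 4)*(x - 1) = x^2 - 5*x + 4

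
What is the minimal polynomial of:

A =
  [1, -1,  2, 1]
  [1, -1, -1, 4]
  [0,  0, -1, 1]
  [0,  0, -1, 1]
x^2

The characteristic polynomial is χ_A(x) = x^4, so the eigenvalues are known. The minimal polynomial is
  m_A(x) = Π_λ (x − λ)^{k_λ}
where k_λ is the size of the *largest* Jordan block for λ (equivalently, the smallest k with (A − λI)^k v = 0 for every generalised eigenvector v of λ).

  λ = 0: largest Jordan block has size 2, contributing (x − 0)^2

So m_A(x) = x^2 = x^2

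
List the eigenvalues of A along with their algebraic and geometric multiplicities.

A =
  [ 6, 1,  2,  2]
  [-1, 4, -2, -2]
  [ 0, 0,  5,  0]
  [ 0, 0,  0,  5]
λ = 5: alg = 4, geom = 3

Step 1 — factor the characteristic polynomial to read off the algebraic multiplicities:
  χ_A(x) = (x - 5)^4

Step 2 — compute geometric multiplicities via the rank-nullity identity g(λ) = n − rank(A − λI):
  rank(A − (5)·I) = 1, so dim ker(A − (5)·I) = n − 1 = 3

Summary:
  λ = 5: algebraic multiplicity = 4, geometric multiplicity = 3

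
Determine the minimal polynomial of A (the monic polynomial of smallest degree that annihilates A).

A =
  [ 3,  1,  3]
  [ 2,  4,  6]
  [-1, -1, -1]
x^2 - 4*x + 4

The characteristic polynomial is χ_A(x) = (x - 2)^3, so the eigenvalues are known. The minimal polynomial is
  m_A(x) = Π_λ (x − λ)^{k_λ}
where k_λ is the size of the *largest* Jordan block for λ (equivalently, the smallest k with (A − λI)^k v = 0 for every generalised eigenvector v of λ).

  λ = 2: largest Jordan block has size 2, contributing (x − 2)^2

So m_A(x) = (x - 2)^2 = x^2 - 4*x + 4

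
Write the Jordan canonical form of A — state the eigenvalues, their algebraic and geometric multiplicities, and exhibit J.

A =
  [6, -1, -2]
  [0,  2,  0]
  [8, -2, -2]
J_2(2) ⊕ J_1(2)

The characteristic polynomial is
  det(x·I − A) = x^3 - 6*x^2 + 12*x - 8 = (x - 2)^3

Eigenvalues and multiplicities (the geometric multiplicity of λ is n − rank(A − λI), which equals the number of Jordan blocks for λ):
  λ = 2: algebraic multiplicity = 3, geometric multiplicity = 2

Determining the block sizes for each eigenvalue:
  λ = 2: 2 blocks summing to 3 forces exactly one block of size 2 and the rest size 1 → block sizes [2, 1]

Assembling the blocks gives a Jordan form
J =
  [2, 1, 0]
  [0, 2, 0]
  [0, 0, 2]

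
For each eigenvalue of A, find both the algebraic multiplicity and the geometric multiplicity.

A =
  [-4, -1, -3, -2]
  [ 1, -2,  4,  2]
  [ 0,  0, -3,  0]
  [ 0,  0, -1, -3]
λ = -3: alg = 4, geom = 2

Step 1 — factor the characteristic polynomial to read off the algebraic multiplicities:
  χ_A(x) = (x + 3)^4

Step 2 — compute geometric multiplicities via the rank-nullity identity g(λ) = n − rank(A − λI):
  rank(A − (-3)·I) = 2, so dim ker(A − (-3)·I) = n − 2 = 2

Summary:
  λ = -3: algebraic multiplicity = 4, geometric multiplicity = 2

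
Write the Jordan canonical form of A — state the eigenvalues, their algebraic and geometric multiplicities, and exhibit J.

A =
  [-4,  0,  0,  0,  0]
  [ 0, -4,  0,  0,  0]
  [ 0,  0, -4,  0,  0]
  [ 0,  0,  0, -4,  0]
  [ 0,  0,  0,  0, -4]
J_1(-4) ⊕ J_1(-4) ⊕ J_1(-4) ⊕ J_1(-4) ⊕ J_1(-4)

The characteristic polynomial is
  det(x·I − A) = x^5 + 20*x^4 + 160*x^3 + 640*x^2 + 1280*x + 1024 = (x + 4)^5

Eigenvalues and multiplicities (the geometric multiplicity of λ is n − rank(A − λI), which equals the number of Jordan blocks for λ):
  λ = -4: algebraic multiplicity = 5, geometric multiplicity = 5

Determining the block sizes for each eigenvalue:
  λ = -4: gm = am = 5, so every block has size 1 → block sizes [1, 1, 1, 1, 1]

Assembling the blocks gives a Jordan form
J =
  [-4,  0,  0,  0,  0]
  [ 0, -4,  0,  0,  0]
  [ 0,  0, -4,  0,  0]
  [ 0,  0,  0, -4,  0]
  [ 0,  0,  0,  0, -4]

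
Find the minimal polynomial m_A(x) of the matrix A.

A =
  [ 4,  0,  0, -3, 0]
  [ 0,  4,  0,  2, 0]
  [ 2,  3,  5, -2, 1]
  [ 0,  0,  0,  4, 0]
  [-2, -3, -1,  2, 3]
x^2 - 8*x + 16

The characteristic polynomial is χ_A(x) = (x - 4)^5, so the eigenvalues are known. The minimal polynomial is
  m_A(x) = Π_λ (x − λ)^{k_λ}
where k_λ is the size of the *largest* Jordan block for λ (equivalently, the smallest k with (A − λI)^k v = 0 for every generalised eigenvector v of λ).

  λ = 4: largest Jordan block has size 2, contributing (x − 4)^2

So m_A(x) = (x - 4)^2 = x^2 - 8*x + 16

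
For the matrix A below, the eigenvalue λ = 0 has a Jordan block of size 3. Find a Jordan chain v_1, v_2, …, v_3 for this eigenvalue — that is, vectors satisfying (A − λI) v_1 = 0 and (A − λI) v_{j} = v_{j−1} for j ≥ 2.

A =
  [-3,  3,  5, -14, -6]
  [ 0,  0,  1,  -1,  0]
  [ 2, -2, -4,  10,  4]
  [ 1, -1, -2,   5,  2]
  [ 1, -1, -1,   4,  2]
A Jordan chain for λ = 0 of length 3:
v_1 = (-1, 1, 0, 0, 1)ᵀ
v_2 = (-3, 0, 2, 1, 1)ᵀ
v_3 = (1, 0, 0, 0, 0)ᵀ

Let N = A − (0)·I. We want v_3 with N^3 v_3 = 0 but N^2 v_3 ≠ 0; then v_{j-1} := N · v_j for j = 3, …, 2.

Pick v_3 = (1, 0, 0, 0, 0)ᵀ.
Then v_2 = N · v_3 = (-3, 0, 2, 1, 1)ᵀ.
Then v_1 = N · v_2 = (-1, 1, 0, 0, 1)ᵀ.

Sanity check: (A − (0)·I) v_1 = (0, 0, 0, 0, 0)ᵀ = 0. ✓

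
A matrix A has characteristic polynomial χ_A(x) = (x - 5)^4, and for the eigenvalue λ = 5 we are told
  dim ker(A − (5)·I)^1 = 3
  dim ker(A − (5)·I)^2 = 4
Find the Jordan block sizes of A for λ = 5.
Block sizes for λ = 5: [2, 1, 1]

From the dimensions of kernels of powers, the number of Jordan blocks of size at least j is d_j − d_{j−1} where d_j = dim ker(N^j) (with d_0 = 0). Computing the differences gives [3, 1].
The number of blocks of size exactly k is (#blocks of size ≥ k) − (#blocks of size ≥ k + 1), so the partition is: 2 block(s) of size 1, 1 block(s) of size 2.
In nonincreasing order the block sizes are [2, 1, 1].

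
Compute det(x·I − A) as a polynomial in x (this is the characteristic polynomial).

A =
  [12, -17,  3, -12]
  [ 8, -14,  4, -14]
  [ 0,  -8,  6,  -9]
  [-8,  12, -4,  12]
x^4 - 16*x^3 + 72*x^2 - 432

Expanding det(x·I − A) (e.g. by cofactor expansion or by noting that A is similar to its Jordan form J, which has the same characteristic polynomial as A) gives
  χ_A(x) = x^4 - 16*x^3 + 72*x^2 - 432
which factors as (x - 6)^3*(x + 2). The eigenvalues (with algebraic multiplicities) are λ = -2 with multiplicity 1, λ = 6 with multiplicity 3.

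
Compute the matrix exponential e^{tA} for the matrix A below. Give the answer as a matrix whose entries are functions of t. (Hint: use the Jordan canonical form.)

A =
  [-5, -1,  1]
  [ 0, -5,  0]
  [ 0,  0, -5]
e^{tA} =
  [exp(-5*t), -t*exp(-5*t), t*exp(-5*t)]
  [0, exp(-5*t), 0]
  [0, 0, exp(-5*t)]

Strategy: write A = P · J · P⁻¹ where J is a Jordan canonical form, so e^{tA} = P · e^{tJ} · P⁻¹, and e^{tJ} can be computed block-by-block.

A has Jordan form
J =
  [-5,  1,  0]
  [ 0, -5,  0]
  [ 0,  0, -5]
(up to reordering of blocks).

Per-block formulas:
  For a 1×1 block at λ = -5: exp(t · [-5]) = [e^(-5t)].
  For a 2×2 Jordan block J_2(-5): exp(t · J_2(-5)) = e^(-5t)·(I + t·N), where N is the 2×2 nilpotent shift.

After assembling e^{tJ} and conjugating by P, we get:

e^{tA} =
  [exp(-5*t), -t*exp(-5*t), t*exp(-5*t)]
  [0, exp(-5*t), 0]
  [0, 0, exp(-5*t)]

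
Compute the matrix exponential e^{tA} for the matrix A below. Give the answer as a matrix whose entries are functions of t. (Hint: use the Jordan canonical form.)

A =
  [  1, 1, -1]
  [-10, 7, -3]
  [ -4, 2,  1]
e^{tA} =
  [-t^2*exp(3*t) - 2*t*exp(3*t) + exp(3*t), t*exp(3*t), t^2*exp(3*t)/2 - t*exp(3*t)]
  [-4*t^2*exp(3*t) - 10*t*exp(3*t), 4*t*exp(3*t) + exp(3*t), 2*t^2*exp(3*t) - 3*t*exp(3*t)]
  [-2*t^2*exp(3*t) - 4*t*exp(3*t), 2*t*exp(3*t), t^2*exp(3*t) - 2*t*exp(3*t) + exp(3*t)]

Strategy: write A = P · J · P⁻¹ where J is a Jordan canonical form, so e^{tA} = P · e^{tJ} · P⁻¹, and e^{tJ} can be computed block-by-block.

A has Jordan form
J =
  [3, 1, 0]
  [0, 3, 1]
  [0, 0, 3]
(up to reordering of blocks).

Per-block formulas:
  For a 3×3 Jordan block J_3(3): exp(t · J_3(3)) = e^(3t)·(I + t·N + (t^2/2)·N^2), where N is the 3×3 nilpotent shift.

After assembling e^{tJ} and conjugating by P, we get:

e^{tA} =
  [-t^2*exp(3*t) - 2*t*exp(3*t) + exp(3*t), t*exp(3*t), t^2*exp(3*t)/2 - t*exp(3*t)]
  [-4*t^2*exp(3*t) - 10*t*exp(3*t), 4*t*exp(3*t) + exp(3*t), 2*t^2*exp(3*t) - 3*t*exp(3*t)]
  [-2*t^2*exp(3*t) - 4*t*exp(3*t), 2*t*exp(3*t), t^2*exp(3*t) - 2*t*exp(3*t) + exp(3*t)]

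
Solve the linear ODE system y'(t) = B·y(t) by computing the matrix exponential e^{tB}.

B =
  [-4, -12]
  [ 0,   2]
e^{tB} =
  [exp(-4*t), -2*exp(2*t) + 2*exp(-4*t)]
  [0, exp(2*t)]

Strategy: write B = P · J · P⁻¹ where J is a Jordan canonical form, so e^{tB} = P · e^{tJ} · P⁻¹, and e^{tJ} can be computed block-by-block.

B has Jordan form
J =
  [-4, 0]
  [ 0, 2]
(up to reordering of blocks).

Per-block formulas:
  For a 1×1 block at λ = -4: exp(t · [-4]) = [e^(-4t)].
  For a 1×1 block at λ = 2: exp(t · [2]) = [e^(2t)].

After assembling e^{tJ} and conjugating by P, we get:

e^{tB} =
  [exp(-4*t), -2*exp(2*t) + 2*exp(-4*t)]
  [0, exp(2*t)]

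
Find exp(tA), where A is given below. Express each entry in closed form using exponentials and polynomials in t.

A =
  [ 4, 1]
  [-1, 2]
e^{tA} =
  [t*exp(3*t) + exp(3*t), t*exp(3*t)]
  [-t*exp(3*t), -t*exp(3*t) + exp(3*t)]

Strategy: write A = P · J · P⁻¹ where J is a Jordan canonical form, so e^{tA} = P · e^{tJ} · P⁻¹, and e^{tJ} can be computed block-by-block.

A has Jordan form
J =
  [3, 1]
  [0, 3]
(up to reordering of blocks).

Per-block formulas:
  For a 2×2 Jordan block J_2(3): exp(t · J_2(3)) = e^(3t)·(I + t·N), where N is the 2×2 nilpotent shift.

After assembling e^{tJ} and conjugating by P, we get:

e^{tA} =
  [t*exp(3*t) + exp(3*t), t*exp(3*t)]
  [-t*exp(3*t), -t*exp(3*t) + exp(3*t)]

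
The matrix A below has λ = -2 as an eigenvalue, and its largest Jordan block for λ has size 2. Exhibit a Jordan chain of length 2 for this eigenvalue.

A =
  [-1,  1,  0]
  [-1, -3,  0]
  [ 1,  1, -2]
A Jordan chain for λ = -2 of length 2:
v_1 = (1, -1, 1)ᵀ
v_2 = (1, 0, 0)ᵀ

Let N = A − (-2)·I. We want v_2 with N^2 v_2 = 0 but N^1 v_2 ≠ 0; then v_{j-1} := N · v_j for j = 2, …, 2.

Pick v_2 = (1, 0, 0)ᵀ.
Then v_1 = N · v_2 = (1, -1, 1)ᵀ.

Sanity check: (A − (-2)·I) v_1 = (0, 0, 0)ᵀ = 0. ✓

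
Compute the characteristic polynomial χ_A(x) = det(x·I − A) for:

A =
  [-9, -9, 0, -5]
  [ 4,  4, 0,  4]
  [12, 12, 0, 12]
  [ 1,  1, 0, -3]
x^4 + 8*x^3 + 16*x^2

Expanding det(x·I − A) (e.g. by cofactor expansion or by noting that A is similar to its Jordan form J, which has the same characteristic polynomial as A) gives
  χ_A(x) = x^4 + 8*x^3 + 16*x^2
which factors as x^2*(x + 4)^2. The eigenvalues (with algebraic multiplicities) are λ = -4 with multiplicity 2, λ = 0 with multiplicity 2.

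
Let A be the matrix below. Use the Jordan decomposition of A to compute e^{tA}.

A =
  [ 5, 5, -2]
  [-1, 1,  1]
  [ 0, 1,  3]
e^{tA} =
  [-t^2*exp(3*t)/2 + 2*t*exp(3*t) + exp(3*t), -t^2*exp(3*t) + 5*t*exp(3*t), t^2*exp(3*t)/2 - 2*t*exp(3*t)]
  [-t*exp(3*t), -2*t*exp(3*t) + exp(3*t), t*exp(3*t)]
  [-t^2*exp(3*t)/2, -t^2*exp(3*t) + t*exp(3*t), t^2*exp(3*t)/2 + exp(3*t)]

Strategy: write A = P · J · P⁻¹ where J is a Jordan canonical form, so e^{tA} = P · e^{tJ} · P⁻¹, and e^{tJ} can be computed block-by-block.

A has Jordan form
J =
  [3, 1, 0]
  [0, 3, 1]
  [0, 0, 3]
(up to reordering of blocks).

Per-block formulas:
  For a 3×3 Jordan block J_3(3): exp(t · J_3(3)) = e^(3t)·(I + t·N + (t^2/2)·N^2), where N is the 3×3 nilpotent shift.

After assembling e^{tJ} and conjugating by P, we get:

e^{tA} =
  [-t^2*exp(3*t)/2 + 2*t*exp(3*t) + exp(3*t), -t^2*exp(3*t) + 5*t*exp(3*t), t^2*exp(3*t)/2 - 2*t*exp(3*t)]
  [-t*exp(3*t), -2*t*exp(3*t) + exp(3*t), t*exp(3*t)]
  [-t^2*exp(3*t)/2, -t^2*exp(3*t) + t*exp(3*t), t^2*exp(3*t)/2 + exp(3*t)]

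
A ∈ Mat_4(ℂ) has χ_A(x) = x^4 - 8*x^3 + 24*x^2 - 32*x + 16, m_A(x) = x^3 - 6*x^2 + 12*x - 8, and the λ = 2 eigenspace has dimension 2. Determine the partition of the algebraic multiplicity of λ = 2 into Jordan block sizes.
Block sizes for λ = 2: [3, 1]

Step 1 — from the characteristic polynomial, algebraic multiplicity of λ = 2 is 4. From dim ker(A − (2)·I) = 2, there are exactly 2 Jordan blocks for λ = 2.
Step 2 — from the minimal polynomial, the factor (x − 2)^3 tells us the largest block for λ = 2 has size 3.
Step 3 — with total size 4, 2 blocks, and largest block 3, the block sizes (in nonincreasing order) are [3, 1].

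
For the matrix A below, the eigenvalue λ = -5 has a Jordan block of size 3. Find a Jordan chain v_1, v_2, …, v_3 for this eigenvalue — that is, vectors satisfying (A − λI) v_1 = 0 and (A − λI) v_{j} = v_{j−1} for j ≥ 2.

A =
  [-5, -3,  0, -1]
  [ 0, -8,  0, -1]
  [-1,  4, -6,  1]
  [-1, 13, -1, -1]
A Jordan chain for λ = -5 of length 3:
v_1 = (1, 1, 0, -3)ᵀ
v_2 = (0, 0, -1, -1)ᵀ
v_3 = (1, 0, 0, 0)ᵀ

Let N = A − (-5)·I. We want v_3 with N^3 v_3 = 0 but N^2 v_3 ≠ 0; then v_{j-1} := N · v_j for j = 3, …, 2.

Pick v_3 = (1, 0, 0, 0)ᵀ.
Then v_2 = N · v_3 = (0, 0, -1, -1)ᵀ.
Then v_1 = N · v_2 = (1, 1, 0, -3)ᵀ.

Sanity check: (A − (-5)·I) v_1 = (0, 0, 0, 0)ᵀ = 0. ✓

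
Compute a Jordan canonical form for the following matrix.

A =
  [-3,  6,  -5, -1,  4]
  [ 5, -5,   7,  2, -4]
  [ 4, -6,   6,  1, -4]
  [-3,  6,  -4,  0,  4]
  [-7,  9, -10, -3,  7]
J_3(1) ⊕ J_2(1)

The characteristic polynomial is
  det(x·I − A) = x^5 - 5*x^4 + 10*x^3 - 10*x^2 + 5*x - 1 = (x - 1)^5

Eigenvalues and multiplicities (the geometric multiplicity of λ is n − rank(A − λI), which equals the number of Jordan blocks for λ):
  λ = 1: algebraic multiplicity = 5, geometric multiplicity = 2

Determining the block sizes for each eigenvalue:
  λ = 1: with am = 5 and gm = 2, the partition is not yet determined (e.g. several partitions of 5 into 2 parts exist). Let N = A − (1)·I. Computing rank(N^1) = 3, rank(N^2) = 1, rank(N^3) = 0; the number of blocks of size ≥ j is rank(N^{j−1}) − rank(N^j), giving [2, 2, 1]. So we have 1 block(s) of size 3, 1 block(s) of size 2 → block sizes [3, 2]

Assembling the blocks gives a Jordan form
J =
  [1, 1, 0, 0, 0]
  [0, 1, 1, 0, 0]
  [0, 0, 1, 0, 0]
  [0, 0, 0, 1, 1]
  [0, 0, 0, 0, 1]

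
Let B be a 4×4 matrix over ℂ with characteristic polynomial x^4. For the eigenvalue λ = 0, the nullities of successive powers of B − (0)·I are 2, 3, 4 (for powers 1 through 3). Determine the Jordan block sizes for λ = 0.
Block sizes for λ = 0: [3, 1]

From the dimensions of kernels of powers, the number of Jordan blocks of size at least j is d_j − d_{j−1} where d_j = dim ker(N^j) (with d_0 = 0). Computing the differences gives [2, 1, 1].
The number of blocks of size exactly k is (#blocks of size ≥ k) − (#blocks of size ≥ k + 1), so the partition is: 1 block(s) of size 1, 1 block(s) of size 3.
In nonincreasing order the block sizes are [3, 1].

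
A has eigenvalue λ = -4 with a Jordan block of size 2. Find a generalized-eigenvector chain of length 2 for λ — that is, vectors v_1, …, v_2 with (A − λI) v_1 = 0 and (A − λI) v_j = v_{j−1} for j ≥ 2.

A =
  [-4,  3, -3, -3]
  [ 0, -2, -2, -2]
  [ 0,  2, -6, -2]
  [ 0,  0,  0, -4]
A Jordan chain for λ = -4 of length 2:
v_1 = (3, 2, 2, 0)ᵀ
v_2 = (0, 1, 0, 0)ᵀ

Let N = A − (-4)·I. We want v_2 with N^2 v_2 = 0 but N^1 v_2 ≠ 0; then v_{j-1} := N · v_j for j = 2, …, 2.

Pick v_2 = (0, 1, 0, 0)ᵀ.
Then v_1 = N · v_2 = (3, 2, 2, 0)ᵀ.

Sanity check: (A − (-4)·I) v_1 = (0, 0, 0, 0)ᵀ = 0. ✓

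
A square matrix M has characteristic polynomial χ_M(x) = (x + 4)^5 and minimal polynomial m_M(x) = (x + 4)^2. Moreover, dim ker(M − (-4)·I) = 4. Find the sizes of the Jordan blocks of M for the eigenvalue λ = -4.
Block sizes for λ = -4: [2, 1, 1, 1]

Step 1 — from the characteristic polynomial, algebraic multiplicity of λ = -4 is 5. From dim ker(M − (-4)·I) = 4, there are exactly 4 Jordan blocks for λ = -4.
Step 2 — from the minimal polynomial, the factor (x + 4)^2 tells us the largest block for λ = -4 has size 2.
Step 3 — with total size 5, 4 blocks, and largest block 2, the block sizes (in nonincreasing order) are [2, 1, 1, 1].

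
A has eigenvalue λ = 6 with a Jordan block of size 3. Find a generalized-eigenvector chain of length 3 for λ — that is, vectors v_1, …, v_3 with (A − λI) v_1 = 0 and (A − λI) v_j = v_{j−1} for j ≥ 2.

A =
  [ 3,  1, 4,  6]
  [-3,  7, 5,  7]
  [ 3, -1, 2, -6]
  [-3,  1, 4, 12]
A Jordan chain for λ = 6 of length 3:
v_1 = (1, 1, -1, 1)ᵀ
v_2 = (4, 5, -4, 4)ᵀ
v_3 = (0, 0, 1, 0)ᵀ

Let N = A − (6)·I. We want v_3 with N^3 v_3 = 0 but N^2 v_3 ≠ 0; then v_{j-1} := N · v_j for j = 3, …, 2.

Pick v_3 = (0, 0, 1, 0)ᵀ.
Then v_2 = N · v_3 = (4, 5, -4, 4)ᵀ.
Then v_1 = N · v_2 = (1, 1, -1, 1)ᵀ.

Sanity check: (A − (6)·I) v_1 = (0, 0, 0, 0)ᵀ = 0. ✓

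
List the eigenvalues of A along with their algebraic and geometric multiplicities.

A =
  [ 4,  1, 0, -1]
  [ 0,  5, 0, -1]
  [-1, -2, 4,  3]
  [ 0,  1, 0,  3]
λ = 4: alg = 4, geom = 2

Step 1 — factor the characteristic polynomial to read off the algebraic multiplicities:
  χ_A(x) = (x - 4)^4

Step 2 — compute geometric multiplicities via the rank-nullity identity g(λ) = n − rank(A − λI):
  rank(A − (4)·I) = 2, so dim ker(A − (4)·I) = n − 2 = 2

Summary:
  λ = 4: algebraic multiplicity = 4, geometric multiplicity = 2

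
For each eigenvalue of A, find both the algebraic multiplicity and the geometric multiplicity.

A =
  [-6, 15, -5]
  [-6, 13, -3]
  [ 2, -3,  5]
λ = 4: alg = 3, geom = 2

Step 1 — factor the characteristic polynomial to read off the algebraic multiplicities:
  χ_A(x) = (x - 4)^3

Step 2 — compute geometric multiplicities via the rank-nullity identity g(λ) = n − rank(A − λI):
  rank(A − (4)·I) = 1, so dim ker(A − (4)·I) = n − 1 = 2

Summary:
  λ = 4: algebraic multiplicity = 3, geometric multiplicity = 2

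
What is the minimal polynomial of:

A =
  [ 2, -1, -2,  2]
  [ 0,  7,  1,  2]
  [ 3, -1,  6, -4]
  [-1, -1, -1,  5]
x^3 - 15*x^2 + 75*x - 125

The characteristic polynomial is χ_A(x) = (x - 5)^4, so the eigenvalues are known. The minimal polynomial is
  m_A(x) = Π_λ (x − λ)^{k_λ}
where k_λ is the size of the *largest* Jordan block for λ (equivalently, the smallest k with (A − λI)^k v = 0 for every generalised eigenvector v of λ).

  λ = 5: largest Jordan block has size 3, contributing (x − 5)^3

So m_A(x) = (x - 5)^3 = x^3 - 15*x^2 + 75*x - 125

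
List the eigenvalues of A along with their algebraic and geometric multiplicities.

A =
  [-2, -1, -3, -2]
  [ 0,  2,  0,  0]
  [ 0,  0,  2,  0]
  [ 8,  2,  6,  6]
λ = 2: alg = 4, geom = 3

Step 1 — factor the characteristic polynomial to read off the algebraic multiplicities:
  χ_A(x) = (x - 2)^4

Step 2 — compute geometric multiplicities via the rank-nullity identity g(λ) = n − rank(A − λI):
  rank(A − (2)·I) = 1, so dim ker(A − (2)·I) = n − 1 = 3

Summary:
  λ = 2: algebraic multiplicity = 4, geometric multiplicity = 3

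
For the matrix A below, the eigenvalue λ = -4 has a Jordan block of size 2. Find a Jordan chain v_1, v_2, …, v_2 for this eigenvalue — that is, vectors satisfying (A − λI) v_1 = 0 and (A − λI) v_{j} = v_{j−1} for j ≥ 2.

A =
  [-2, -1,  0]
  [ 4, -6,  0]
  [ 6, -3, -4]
A Jordan chain for λ = -4 of length 2:
v_1 = (2, 4, 6)ᵀ
v_2 = (1, 0, 0)ᵀ

Let N = A − (-4)·I. We want v_2 with N^2 v_2 = 0 but N^1 v_2 ≠ 0; then v_{j-1} := N · v_j for j = 2, …, 2.

Pick v_2 = (1, 0, 0)ᵀ.
Then v_1 = N · v_2 = (2, 4, 6)ᵀ.

Sanity check: (A − (-4)·I) v_1 = (0, 0, 0)ᵀ = 0. ✓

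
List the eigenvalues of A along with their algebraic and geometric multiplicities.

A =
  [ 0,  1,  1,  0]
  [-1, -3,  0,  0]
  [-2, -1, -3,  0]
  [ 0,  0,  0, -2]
λ = -2: alg = 4, geom = 2

Step 1 — factor the characteristic polynomial to read off the algebraic multiplicities:
  χ_A(x) = (x + 2)^4

Step 2 — compute geometric multiplicities via the rank-nullity identity g(λ) = n − rank(A − λI):
  rank(A − (-2)·I) = 2, so dim ker(A − (-2)·I) = n − 2 = 2

Summary:
  λ = -2: algebraic multiplicity = 4, geometric multiplicity = 2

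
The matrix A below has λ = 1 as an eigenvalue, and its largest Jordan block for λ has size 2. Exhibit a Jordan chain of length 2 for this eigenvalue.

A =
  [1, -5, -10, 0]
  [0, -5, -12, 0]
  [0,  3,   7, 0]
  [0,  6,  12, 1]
A Jordan chain for λ = 1 of length 2:
v_1 = (-5, -6, 3, 6)ᵀ
v_2 = (0, 1, 0, 0)ᵀ

Let N = A − (1)·I. We want v_2 with N^2 v_2 = 0 but N^1 v_2 ≠ 0; then v_{j-1} := N · v_j for j = 2, …, 2.

Pick v_2 = (0, 1, 0, 0)ᵀ.
Then v_1 = N · v_2 = (-5, -6, 3, 6)ᵀ.

Sanity check: (A − (1)·I) v_1 = (0, 0, 0, 0)ᵀ = 0. ✓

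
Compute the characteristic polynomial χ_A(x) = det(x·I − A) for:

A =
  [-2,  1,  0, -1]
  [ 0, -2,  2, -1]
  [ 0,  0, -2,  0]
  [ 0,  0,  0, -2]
x^4 + 8*x^3 + 24*x^2 + 32*x + 16

Expanding det(x·I − A) (e.g. by cofactor expansion or by noting that A is similar to its Jordan form J, which has the same characteristic polynomial as A) gives
  χ_A(x) = x^4 + 8*x^3 + 24*x^2 + 32*x + 16
which factors as (x + 2)^4. The eigenvalues (with algebraic multiplicities) are λ = -2 with multiplicity 4.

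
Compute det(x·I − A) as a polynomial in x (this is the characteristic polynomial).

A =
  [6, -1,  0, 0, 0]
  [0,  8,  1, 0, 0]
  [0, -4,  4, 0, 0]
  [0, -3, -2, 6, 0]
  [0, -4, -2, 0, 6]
x^5 - 30*x^4 + 360*x^3 - 2160*x^2 + 6480*x - 7776

Expanding det(x·I − A) (e.g. by cofactor expansion or by noting that A is similar to its Jordan form J, which has the same characteristic polynomial as A) gives
  χ_A(x) = x^5 - 30*x^4 + 360*x^3 - 2160*x^2 + 6480*x - 7776
which factors as (x - 6)^5. The eigenvalues (with algebraic multiplicities) are λ = 6 with multiplicity 5.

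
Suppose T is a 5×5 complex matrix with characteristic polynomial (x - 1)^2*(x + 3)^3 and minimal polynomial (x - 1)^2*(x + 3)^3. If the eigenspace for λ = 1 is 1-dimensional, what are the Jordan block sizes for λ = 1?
Block sizes for λ = 1: [2]

Step 1 — from the characteristic polynomial, algebraic multiplicity of λ = 1 is 2. From dim ker(T − (1)·I) = 1, there are exactly 1 Jordan blocks for λ = 1.
Step 2 — from the minimal polynomial, the factor (x − 1)^2 tells us the largest block for λ = 1 has size 2.
Step 3 — with total size 2, 1 blocks, and largest block 2, the block sizes (in nonincreasing order) are [2].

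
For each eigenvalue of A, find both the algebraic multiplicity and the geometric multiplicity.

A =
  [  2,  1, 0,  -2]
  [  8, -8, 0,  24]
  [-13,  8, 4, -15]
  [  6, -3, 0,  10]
λ = 0: alg = 2, geom = 1; λ = 4: alg = 2, geom = 1

Step 1 — factor the characteristic polynomial to read off the algebraic multiplicities:
  χ_A(x) = x^2*(x - 4)^2

Step 2 — compute geometric multiplicities via the rank-nullity identity g(λ) = n − rank(A − λI):
  rank(A − (0)·I) = 3, so dim ker(A − (0)·I) = n − 3 = 1
  rank(A − (4)·I) = 3, so dim ker(A − (4)·I) = n − 3 = 1

Summary:
  λ = 0: algebraic multiplicity = 2, geometric multiplicity = 1
  λ = 4: algebraic multiplicity = 2, geometric multiplicity = 1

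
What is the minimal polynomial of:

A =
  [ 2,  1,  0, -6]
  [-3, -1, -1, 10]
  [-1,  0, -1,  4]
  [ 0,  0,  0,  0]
x^3

The characteristic polynomial is χ_A(x) = x^4, so the eigenvalues are known. The minimal polynomial is
  m_A(x) = Π_λ (x − λ)^{k_λ}
where k_λ is the size of the *largest* Jordan block for λ (equivalently, the smallest k with (A − λI)^k v = 0 for every generalised eigenvector v of λ).

  λ = 0: largest Jordan block has size 3, contributing (x − 0)^3

So m_A(x) = x^3 = x^3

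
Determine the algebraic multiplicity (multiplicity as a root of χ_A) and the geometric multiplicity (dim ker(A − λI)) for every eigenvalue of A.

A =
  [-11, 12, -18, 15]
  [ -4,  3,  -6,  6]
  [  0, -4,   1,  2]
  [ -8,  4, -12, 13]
λ = 1: alg = 3, geom = 2; λ = 3: alg = 1, geom = 1

Step 1 — factor the characteristic polynomial to read off the algebraic multiplicities:
  χ_A(x) = (x - 3)*(x - 1)^3

Step 2 — compute geometric multiplicities via the rank-nullity identity g(λ) = n − rank(A − λI):
  rank(A − (1)·I) = 2, so dim ker(A − (1)·I) = n − 2 = 2
  rank(A − (3)·I) = 3, so dim ker(A − (3)·I) = n − 3 = 1

Summary:
  λ = 1: algebraic multiplicity = 3, geometric multiplicity = 2
  λ = 3: algebraic multiplicity = 1, geometric multiplicity = 1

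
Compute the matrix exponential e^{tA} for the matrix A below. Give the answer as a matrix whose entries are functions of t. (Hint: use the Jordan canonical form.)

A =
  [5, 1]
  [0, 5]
e^{tA} =
  [exp(5*t), t*exp(5*t)]
  [0, exp(5*t)]

Strategy: write A = P · J · P⁻¹ where J is a Jordan canonical form, so e^{tA} = P · e^{tJ} · P⁻¹, and e^{tJ} can be computed block-by-block.

A has Jordan form
J =
  [5, 1]
  [0, 5]
(up to reordering of blocks).

Per-block formulas:
  For a 2×2 Jordan block J_2(5): exp(t · J_2(5)) = e^(5t)·(I + t·N), where N is the 2×2 nilpotent shift.

After assembling e^{tJ} and conjugating by P, we get:

e^{tA} =
  [exp(5*t), t*exp(5*t)]
  [0, exp(5*t)]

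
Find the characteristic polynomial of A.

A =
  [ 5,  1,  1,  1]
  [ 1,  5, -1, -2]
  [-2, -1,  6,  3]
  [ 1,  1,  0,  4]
x^4 - 20*x^3 + 150*x^2 - 500*x + 625

Expanding det(x·I − A) (e.g. by cofactor expansion or by noting that A is similar to its Jordan form J, which has the same characteristic polynomial as A) gives
  χ_A(x) = x^4 - 20*x^3 + 150*x^2 - 500*x + 625
which factors as (x - 5)^4. The eigenvalues (with algebraic multiplicities) are λ = 5 with multiplicity 4.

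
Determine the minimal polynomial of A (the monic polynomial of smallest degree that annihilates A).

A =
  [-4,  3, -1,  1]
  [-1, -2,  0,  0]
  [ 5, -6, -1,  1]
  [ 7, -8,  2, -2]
x^4 + 9*x^3 + 27*x^2 + 27*x

The characteristic polynomial is χ_A(x) = x*(x + 3)^3, so the eigenvalues are known. The minimal polynomial is
  m_A(x) = Π_λ (x − λ)^{k_λ}
where k_λ is the size of the *largest* Jordan block for λ (equivalently, the smallest k with (A − λI)^k v = 0 for every generalised eigenvector v of λ).

  λ = -3: largest Jordan block has size 3, contributing (x + 3)^3
  λ = 0: largest Jordan block has size 1, contributing (x − 0)

So m_A(x) = x*(x + 3)^3 = x^4 + 9*x^3 + 27*x^2 + 27*x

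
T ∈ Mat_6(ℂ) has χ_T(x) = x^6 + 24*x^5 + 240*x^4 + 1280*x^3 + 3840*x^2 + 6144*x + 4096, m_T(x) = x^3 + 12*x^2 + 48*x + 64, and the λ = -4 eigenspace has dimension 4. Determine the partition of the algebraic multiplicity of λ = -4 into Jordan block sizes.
Block sizes for λ = -4: [3, 1, 1, 1]

Step 1 — from the characteristic polynomial, algebraic multiplicity of λ = -4 is 6. From dim ker(T − (-4)·I) = 4, there are exactly 4 Jordan blocks for λ = -4.
Step 2 — from the minimal polynomial, the factor (x + 4)^3 tells us the largest block for λ = -4 has size 3.
Step 3 — with total size 6, 4 blocks, and largest block 3, the block sizes (in nonincreasing order) are [3, 1, 1, 1].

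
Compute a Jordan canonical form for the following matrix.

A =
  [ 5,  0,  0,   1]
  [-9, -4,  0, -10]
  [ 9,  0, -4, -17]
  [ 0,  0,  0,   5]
J_1(-4) ⊕ J_1(-4) ⊕ J_2(5)

The characteristic polynomial is
  det(x·I − A) = x^4 - 2*x^3 - 39*x^2 + 40*x + 400 = (x - 5)^2*(x + 4)^2

Eigenvalues and multiplicities (the geometric multiplicity of λ is n − rank(A − λI), which equals the number of Jordan blocks for λ):
  λ = -4: algebraic multiplicity = 2, geometric multiplicity = 2
  λ = 5: algebraic multiplicity = 2, geometric multiplicity = 1

Determining the block sizes for each eigenvalue:
  λ = -4: gm = am = 2, so every block has size 1 → block sizes [1, 1]
  λ = 5: one block (gm = 1), so the single block has size am = 2 → block sizes [2]

Assembling the blocks gives a Jordan form
J =
  [-4,  0, 0, 0]
  [ 0, -4, 0, 0]
  [ 0,  0, 5, 1]
  [ 0,  0, 0, 5]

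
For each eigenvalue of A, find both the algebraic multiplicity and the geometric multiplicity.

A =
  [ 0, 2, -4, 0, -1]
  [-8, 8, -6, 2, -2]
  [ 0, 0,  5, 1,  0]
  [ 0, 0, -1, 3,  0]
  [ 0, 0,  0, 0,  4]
λ = 4: alg = 5, geom = 3

Step 1 — factor the characteristic polynomial to read off the algebraic multiplicities:
  χ_A(x) = (x - 4)^5

Step 2 — compute geometric multiplicities via the rank-nullity identity g(λ) = n − rank(A − λI):
  rank(A − (4)·I) = 2, so dim ker(A − (4)·I) = n − 2 = 3

Summary:
  λ = 4: algebraic multiplicity = 5, geometric multiplicity = 3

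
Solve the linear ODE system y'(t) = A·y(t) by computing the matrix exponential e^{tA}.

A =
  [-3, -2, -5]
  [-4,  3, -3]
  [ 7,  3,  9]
e^{tA} =
  [9*t^2*exp(3*t)/2 - 6*t*exp(3*t) + exp(3*t), -3*t^2*exp(3*t)/2 - 2*t*exp(3*t), 3*t^2*exp(3*t) - 5*t*exp(3*t)]
  [3*t^2*exp(3*t)/2 - 4*t*exp(3*t), -t^2*exp(3*t)/2 + exp(3*t), t^2*exp(3*t) - 3*t*exp(3*t)]
  [-6*t^2*exp(3*t) + 7*t*exp(3*t), 2*t^2*exp(3*t) + 3*t*exp(3*t), -4*t^2*exp(3*t) + 6*t*exp(3*t) + exp(3*t)]

Strategy: write A = P · J · P⁻¹ where J is a Jordan canonical form, so e^{tA} = P · e^{tJ} · P⁻¹, and e^{tJ} can be computed block-by-block.

A has Jordan form
J =
  [3, 1, 0]
  [0, 3, 1]
  [0, 0, 3]
(up to reordering of blocks).

Per-block formulas:
  For a 3×3 Jordan block J_3(3): exp(t · J_3(3)) = e^(3t)·(I + t·N + (t^2/2)·N^2), where N is the 3×3 nilpotent shift.

After assembling e^{tJ} and conjugating by P, we get:

e^{tA} =
  [9*t^2*exp(3*t)/2 - 6*t*exp(3*t) + exp(3*t), -3*t^2*exp(3*t)/2 - 2*t*exp(3*t), 3*t^2*exp(3*t) - 5*t*exp(3*t)]
  [3*t^2*exp(3*t)/2 - 4*t*exp(3*t), -t^2*exp(3*t)/2 + exp(3*t), t^2*exp(3*t) - 3*t*exp(3*t)]
  [-6*t^2*exp(3*t) + 7*t*exp(3*t), 2*t^2*exp(3*t) + 3*t*exp(3*t), -4*t^2*exp(3*t) + 6*t*exp(3*t) + exp(3*t)]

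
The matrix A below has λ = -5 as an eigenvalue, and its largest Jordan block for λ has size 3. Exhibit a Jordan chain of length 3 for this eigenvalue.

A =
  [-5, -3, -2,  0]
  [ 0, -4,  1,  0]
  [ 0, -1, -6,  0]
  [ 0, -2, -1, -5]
A Jordan chain for λ = -5 of length 3:
v_1 = (-1, 0, 0, -1)ᵀ
v_2 = (-3, 1, -1, -2)ᵀ
v_3 = (0, 1, 0, 0)ᵀ

Let N = A − (-5)·I. We want v_3 with N^3 v_3 = 0 but N^2 v_3 ≠ 0; then v_{j-1} := N · v_j for j = 3, …, 2.

Pick v_3 = (0, 1, 0, 0)ᵀ.
Then v_2 = N · v_3 = (-3, 1, -1, -2)ᵀ.
Then v_1 = N · v_2 = (-1, 0, 0, -1)ᵀ.

Sanity check: (A − (-5)·I) v_1 = (0, 0, 0, 0)ᵀ = 0. ✓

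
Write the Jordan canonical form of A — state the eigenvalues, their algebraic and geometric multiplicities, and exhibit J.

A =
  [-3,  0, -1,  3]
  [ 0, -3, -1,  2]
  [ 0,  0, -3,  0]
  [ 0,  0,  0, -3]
J_2(-3) ⊕ J_2(-3)

The characteristic polynomial is
  det(x·I − A) = x^4 + 12*x^3 + 54*x^2 + 108*x + 81 = (x + 3)^4

Eigenvalues and multiplicities (the geometric multiplicity of λ is n − rank(A − λI), which equals the number of Jordan blocks for λ):
  λ = -3: algebraic multiplicity = 4, geometric multiplicity = 2

Determining the block sizes for each eigenvalue:
  λ = -3: with am = 4 and gm = 2, the partition is not yet determined (e.g. several partitions of 4 into 2 parts exist). Let N = A − (-3)·I. Computing rank(N^1) = 2, rank(N^2) = 0; the number of blocks of size ≥ j is rank(N^{j−1}) − rank(N^j), giving [2, 2]. So we have 2 block(s) of size 2 → block sizes [2, 2]

Assembling the blocks gives a Jordan form
J =
  [-3,  1,  0,  0]
  [ 0, -3,  0,  0]
  [ 0,  0, -3,  1]
  [ 0,  0,  0, -3]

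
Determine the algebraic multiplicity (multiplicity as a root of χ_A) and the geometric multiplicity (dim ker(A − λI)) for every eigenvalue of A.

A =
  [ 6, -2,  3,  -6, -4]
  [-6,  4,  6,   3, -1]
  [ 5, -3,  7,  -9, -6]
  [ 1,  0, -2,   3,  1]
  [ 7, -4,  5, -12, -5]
λ = 3: alg = 5, geom = 2

Step 1 — factor the characteristic polynomial to read off the algebraic multiplicities:
  χ_A(x) = (x - 3)^5

Step 2 — compute geometric multiplicities via the rank-nullity identity g(λ) = n − rank(A − λI):
  rank(A − (3)·I) = 3, so dim ker(A − (3)·I) = n − 3 = 2

Summary:
  λ = 3: algebraic multiplicity = 5, geometric multiplicity = 2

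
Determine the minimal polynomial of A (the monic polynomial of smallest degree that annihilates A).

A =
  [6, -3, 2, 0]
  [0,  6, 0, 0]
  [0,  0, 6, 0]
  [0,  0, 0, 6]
x^2 - 12*x + 36

The characteristic polynomial is χ_A(x) = (x - 6)^4, so the eigenvalues are known. The minimal polynomial is
  m_A(x) = Π_λ (x − λ)^{k_λ}
where k_λ is the size of the *largest* Jordan block for λ (equivalently, the smallest k with (A − λI)^k v = 0 for every generalised eigenvector v of λ).

  λ = 6: largest Jordan block has size 2, contributing (x − 6)^2

So m_A(x) = (x - 6)^2 = x^2 - 12*x + 36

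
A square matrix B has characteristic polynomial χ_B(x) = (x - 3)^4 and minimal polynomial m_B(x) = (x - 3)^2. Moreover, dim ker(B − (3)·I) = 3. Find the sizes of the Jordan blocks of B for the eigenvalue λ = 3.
Block sizes for λ = 3: [2, 1, 1]

Step 1 — from the characteristic polynomial, algebraic multiplicity of λ = 3 is 4. From dim ker(B − (3)·I) = 3, there are exactly 3 Jordan blocks for λ = 3.
Step 2 — from the minimal polynomial, the factor (x − 3)^2 tells us the largest block for λ = 3 has size 2.
Step 3 — with total size 4, 3 blocks, and largest block 2, the block sizes (in nonincreasing order) are [2, 1, 1].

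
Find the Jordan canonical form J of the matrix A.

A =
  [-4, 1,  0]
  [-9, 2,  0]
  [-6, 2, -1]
J_2(-1) ⊕ J_1(-1)

The characteristic polynomial is
  det(x·I − A) = x^3 + 3*x^2 + 3*x + 1 = (x + 1)^3

Eigenvalues and multiplicities (the geometric multiplicity of λ is n − rank(A − λI), which equals the number of Jordan blocks for λ):
  λ = -1: algebraic multiplicity = 3, geometric multiplicity = 2

Determining the block sizes for each eigenvalue:
  λ = -1: 2 blocks summing to 3 forces exactly one block of size 2 and the rest size 1 → block sizes [2, 1]

Assembling the blocks gives a Jordan form
J =
  [-1,  1,  0]
  [ 0, -1,  0]
  [ 0,  0, -1]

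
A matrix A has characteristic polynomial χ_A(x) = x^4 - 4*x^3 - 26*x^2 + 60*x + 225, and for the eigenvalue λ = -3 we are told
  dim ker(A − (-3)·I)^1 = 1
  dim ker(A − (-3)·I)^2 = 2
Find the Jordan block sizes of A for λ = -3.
Block sizes for λ = -3: [2]

From the dimensions of kernels of powers, the number of Jordan blocks of size at least j is d_j − d_{j−1} where d_j = dim ker(N^j) (with d_0 = 0). Computing the differences gives [1, 1].
The number of blocks of size exactly k is (#blocks of size ≥ k) − (#blocks of size ≥ k + 1), so the partition is: 1 block(s) of size 2.
In nonincreasing order the block sizes are [2].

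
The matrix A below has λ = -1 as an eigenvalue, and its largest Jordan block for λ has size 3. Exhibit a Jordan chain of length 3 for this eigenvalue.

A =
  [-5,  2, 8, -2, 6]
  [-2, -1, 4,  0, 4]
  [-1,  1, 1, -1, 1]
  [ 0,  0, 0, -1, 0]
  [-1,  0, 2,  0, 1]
A Jordan chain for λ = -1 of length 3:
v_1 = (-2, 0, -1, 0, 0)ᵀ
v_2 = (-4, -2, -1, 0, -1)ᵀ
v_3 = (1, 0, 0, 0, 0)ᵀ

Let N = A − (-1)·I. We want v_3 with N^3 v_3 = 0 but N^2 v_3 ≠ 0; then v_{j-1} := N · v_j for j = 3, …, 2.

Pick v_3 = (1, 0, 0, 0, 0)ᵀ.
Then v_2 = N · v_3 = (-4, -2, -1, 0, -1)ᵀ.
Then v_1 = N · v_2 = (-2, 0, -1, 0, 0)ᵀ.

Sanity check: (A − (-1)·I) v_1 = (0, 0, 0, 0, 0)ᵀ = 0. ✓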